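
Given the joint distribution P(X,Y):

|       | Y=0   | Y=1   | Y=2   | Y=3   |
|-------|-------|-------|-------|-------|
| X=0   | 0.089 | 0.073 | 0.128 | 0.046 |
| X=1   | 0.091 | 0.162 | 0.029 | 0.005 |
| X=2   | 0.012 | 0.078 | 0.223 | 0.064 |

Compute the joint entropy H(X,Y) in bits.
3.1969 bits

H(X,Y) = -Σ_{x,y} P(x,y) log₂ P(x,y). Per-cell terms -P(x,y)·log₂P(x,y):
  X=0: 0.31061, 0.27565, 0.37962, 0.20434
  X=1: 0.31468, 0.42540, 0.14813, 0.03822
  X=2: 0.07657, 0.28707, 0.48277, 0.25381
Sum of the 12 terms: H(X,Y) = 3.1969 bits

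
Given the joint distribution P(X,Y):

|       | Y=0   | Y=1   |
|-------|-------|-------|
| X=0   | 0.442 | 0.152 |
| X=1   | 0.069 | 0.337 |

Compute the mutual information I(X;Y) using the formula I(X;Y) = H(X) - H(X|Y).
0.2453 bits

I(X;Y) = H(X) - H(X|Y)

Marginal of X (row sums):
  P(X=0) = 0.442 + 0.152 = 0.594
  P(X=1) = 0.069 + 0.337 = 0.406
H(X) = -[0.594·log₂(0.594) + 0.406·log₂(0.406)]
  = 0.44637 + 0.52798 = 0.97435 bits

Marginal of Y (column sums):
  P(Y=0) = 0.442 + 0.069 = 0.511
  P(Y=1) = 0.152 + 0.337 = 0.489
H(X|Y) = Σ_y P(y)·H(X|Y=y):
  Y=0: P(Y=0) = 0.511, P(X|Y=0) = (442/511, 69/511) → H(X|Y=0) = 0.57107
  Y=1: P(Y=1) = 0.489, P(X|Y=1) = (152/489, 337/489) → H(X|Y=1) = 0.89414
H(X|Y) = 0.511·0.57107 + 0.489·0.89414 = 0.72905 bits

I(X;Y) = H(X) - H(X|Y) = 0.97435 - 0.72905 = 0.2453 bits

Cross-check via I(X;Y) = H(X) + H(Y) - H(X,Y): computing H(Y) from the column sums and H(X,Y) from the 4 cells in the same way gives H(Y) = 0.99965 bits and H(X,Y) = 1.72870 bits, so
I(X;Y) = 0.97435 + 0.99965 - 1.72870 = 0.2453 bits ✓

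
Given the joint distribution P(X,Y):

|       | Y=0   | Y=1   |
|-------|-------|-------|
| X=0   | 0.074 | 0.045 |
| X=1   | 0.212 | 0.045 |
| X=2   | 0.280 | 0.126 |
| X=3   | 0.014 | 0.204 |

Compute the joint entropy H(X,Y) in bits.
2.5999 bits

H(X,Y) = -Σ_{x,y} P(x,y) log₂ P(x,y). Per-cell terms -P(x,y)·log₂P(x,y):
  X=0: 0.27797, 0.20133
  X=1: 0.47443, 0.20133
  X=2: 0.51422, 0.37655
  X=3: 0.08622, 0.46785
Sum of the 8 terms: H(X,Y) = 2.5999 bits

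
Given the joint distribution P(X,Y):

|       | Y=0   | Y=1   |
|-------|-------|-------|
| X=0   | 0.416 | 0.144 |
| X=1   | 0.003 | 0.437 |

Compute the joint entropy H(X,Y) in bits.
1.4760 bits

H(X,Y) = -Σ_{x,y} P(x,y) log₂ P(x,y). Per-cell terms -P(x,y)·log₂P(x,y):
  X=0: 0.5264, 0.4026
  X=1: 0.0251, 0.5219
Sum of the 4 terms: H(X,Y) = 1.4760 bits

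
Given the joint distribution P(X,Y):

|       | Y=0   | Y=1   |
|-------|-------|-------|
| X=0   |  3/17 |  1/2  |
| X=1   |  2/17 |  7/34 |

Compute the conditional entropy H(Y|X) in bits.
0.8661 bits

H(Y|X) = H(X,Y) - H(X)

H(X,Y) = -Σ_{x,y} P(x,y) log₂ P(x,y). Per-cell terms -P(x,y)·log₂P(x,y):
  X=0: 0.44162, 0.50000
  X=1: 0.36323, 0.46943
Sum of the 4 terms: H(X,Y) = 1.7743 bits

Marginal of X (row sums):
  P(X=0) = 3/17 + 1/2 = 23/34
  P(X=1) = 2/17 + 7/34 = 11/34
H(X) = -[(23/34)·log₂(23/34) + (11/34)·log₂(11/34)]
  = 0.38146 + 0.52672 = 0.9082 bits

H(Y|X) = H(X,Y) - H(X) = 1.7743 - 0.9082 = 0.8661 bits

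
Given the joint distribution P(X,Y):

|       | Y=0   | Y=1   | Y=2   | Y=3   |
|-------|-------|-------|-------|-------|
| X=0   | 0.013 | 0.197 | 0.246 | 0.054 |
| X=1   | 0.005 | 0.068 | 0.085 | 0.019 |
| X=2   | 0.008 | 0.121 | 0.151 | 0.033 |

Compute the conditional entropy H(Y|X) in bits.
1.5177 bits

H(Y|X) = H(X,Y) - H(X)

H(X,Y) = -Σ_{x,y} P(x,y) log₂ P(x,y). Per-cell terms -P(x,y)·log₂P(x,y):
  X=0: 0.08145, 0.46172, 0.49772, 0.22739
  X=1: 0.03822, 0.26373, 0.30229, 0.10864
  X=2: 0.05573, 0.36868, 0.41183, 0.16241
Sum of the 12 terms: H(X,Y) = 2.9798 bits

Marginal of X (row sums):
  P(X=0) = 0.013 + 0.197 + 0.246 + 0.054 = 0.510
  P(X=1) = 0.005 + 0.068 + 0.085 + 0.019 = 0.177
  P(X=2) = 0.008 + 0.121 + 0.151 + 0.033 = 0.313
H(X) = -[0.510·log₂(0.510) + 0.177·log₂(0.177) + 0.313·log₂(0.313)]
  = 0.49543 + 0.44218 + 0.52451 = 1.4621 bits

H(Y|X) = H(X,Y) - H(X) = 2.9798 - 1.4621 = 1.5177 bits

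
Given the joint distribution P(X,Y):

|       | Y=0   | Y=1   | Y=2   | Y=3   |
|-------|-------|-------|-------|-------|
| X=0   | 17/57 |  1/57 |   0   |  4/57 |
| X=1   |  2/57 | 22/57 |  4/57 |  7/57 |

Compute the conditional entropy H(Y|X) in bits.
1.2699 bits

H(Y|X) = H(X,Y) - H(X)

H(X,Y) = -Σ_{x,y} P(x,y) log₂ P(x,y). Per-cell terms -P(x,y)·log₂P(x,y):
  X=0: 0.52057, 0.10233, 0.00000, 0.26897
  X=1: 0.16958, 0.53011, 0.26897, 0.37156
  (cells with P = 0 contribute 0)
Sum of the 8 terms: H(X,Y) = 2.23209 bits

Marginal of X (row sums):
  P(X=0) = 17/57 + 1/57 + 0 + 4/57 = 22/57
  P(X=1) = 2/57 + 22/57 + 4/57 + 7/57 = 35/57
H(X) = -[(22/57)·log₂(22/57) + (35/57)·log₂(35/57)]
  = 0.53011 + 0.43204 = 0.96215 bits

H(Y|X) = H(X,Y) - H(X) = 2.23209 - 0.96215 = 1.2699 bits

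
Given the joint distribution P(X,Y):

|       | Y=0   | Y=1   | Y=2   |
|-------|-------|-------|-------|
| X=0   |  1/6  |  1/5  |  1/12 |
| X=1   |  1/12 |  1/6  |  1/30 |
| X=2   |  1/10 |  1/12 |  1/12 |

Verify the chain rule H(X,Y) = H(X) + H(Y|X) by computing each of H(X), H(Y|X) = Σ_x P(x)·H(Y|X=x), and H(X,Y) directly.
H(X) = 1.5424 bits, H(Y|X) = 1.4744 bits, H(X,Y) = 3.0168 bits

Marginal of X (row sums):
  P(X=0) = 1/6 + 1/5 + 1/12 = 9/20
  P(X=1) = 1/12 + 1/6 + 1/30 = 17/60
  P(X=2) = 1/10 + 1/12 + 1/12 = 4/15
H(X) = -[(9/20)·log₂(9/20) + (17/60)·log₂(17/60) + (4/15)·log₂(4/15)]
  = 0.51840 + 0.51550 + 0.50850 = 1.5424 bits

H(Y|X) = Σ_x P(x)·H(Y|X=x):
  X=0: P(X=0) = 9/20, P(Y|X=0) = (10/27, 4/9, 5/27) → H(Y|X=0) = 1.50124
  X=1: P(X=1) = 17/60, P(Y|X=1) = (5/17, 10/17, 2/17) → H(Y|X=1) = 1.33282
  X=2: P(X=2) = 4/15, P(Y|X=2) = (3/8, 5/16, 5/16) → H(Y|X=2) = 1.57943
H(Y|X) = (9/20)·1.50124 + (17/60)·1.33282 + (4/15)·1.57943 = 1.4744 bits

H(X,Y) = -Σ_{x,y} P(x,y) log₂ P(x,y). Per-cell terms -P(x,y)·log₂P(x,y):
  X=0: 0.43083, 0.46439, 0.29875
  X=1: 0.29875, 0.43083, 0.16356
  X=2: 0.33219, 0.29875, 0.29875
Sum of the 9 terms: H(X,Y) = 3.0168 bits

Chain rule check:
  H(X) + H(Y|X) = 1.5424 + 1.4744 = 3.0168 bits
  H(X,Y) = 3.0168 bits
✓ Chain rule verified.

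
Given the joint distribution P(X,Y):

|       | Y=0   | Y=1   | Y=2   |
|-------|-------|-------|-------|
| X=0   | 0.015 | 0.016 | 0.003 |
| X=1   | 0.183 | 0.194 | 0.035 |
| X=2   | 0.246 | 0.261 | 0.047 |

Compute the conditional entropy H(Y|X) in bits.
1.3340 bits

H(Y|X) = H(X,Y) - H(X)

H(X,Y) = -Σ_{x,y} P(x,y) log₂ P(x,y). Per-cell terms -P(x,y)·log₂P(x,y):
  X=0: 0.090883, 0.095453, 0.025142
  X=1: 0.448365, 0.458979, 0.169278
  X=2: 0.497724, 0.505786, 0.207326
Sum of the 9 terms: H(X,Y) = 2.49894 bits

Marginal of X (row sums):
  P(X=0) = 0.015 + 0.016 + 0.003 = 0.034
  P(X=1) = 0.183 + 0.194 + 0.035 = 0.412
  P(X=2) = 0.246 + 0.261 + 0.047 = 0.554
H(X) = -[0.034·log₂(0.034) + 0.412·log₂(0.412) + 0.554·log₂(0.554)]
  = 0.165863 + 0.527065 + 0.472031 = 1.16496 bits

H(Y|X) = H(X,Y) - H(X) = 2.49894 - 1.16496 = 1.3340 bits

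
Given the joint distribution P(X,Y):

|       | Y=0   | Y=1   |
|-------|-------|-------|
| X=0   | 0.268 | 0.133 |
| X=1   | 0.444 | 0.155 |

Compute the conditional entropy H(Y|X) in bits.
0.8617 bits

H(Y|X) = H(X,Y) - H(X)

H(X,Y) = -Σ_{x,y} P(x,y) log₂ P(x,y). Per-cell terms -P(x,y)·log₂P(x,y):
  X=0: 0.5091, 0.3871
  X=1: 0.5201, 0.4169
Sum of the 4 terms: H(X,Y) = 1.8332 bits

Marginal of X (row sums):
  P(X=0) = 0.268 + 0.133 = 0.401
  P(X=1) = 0.444 + 0.155 = 0.599
H(X) = -[0.401·log₂(0.401) + 0.599·log₂(0.599)]
  = 0.5286 + 0.4429 = 0.9715 bits

H(Y|X) = H(X,Y) - H(X) = 1.8332 - 0.9715 = 0.8617 bits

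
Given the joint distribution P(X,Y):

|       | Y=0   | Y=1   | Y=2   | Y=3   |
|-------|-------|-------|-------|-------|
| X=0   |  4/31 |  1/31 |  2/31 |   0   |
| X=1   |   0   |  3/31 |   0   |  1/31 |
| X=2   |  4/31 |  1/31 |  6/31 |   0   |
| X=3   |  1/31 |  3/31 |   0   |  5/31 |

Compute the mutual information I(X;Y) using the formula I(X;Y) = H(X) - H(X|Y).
0.7076 bits

I(X;Y) = H(X) - H(X|Y)

Marginal of X (row sums):
  P(X=0) = 4/31 + 1/31 + 2/31 + 0 = 7/31
  P(X=1) = 0 + 3/31 + 0 + 1/31 = 4/31
  P(X=2) = 4/31 + 1/31 + 6/31 + 0 = 11/31
  P(X=3) = 1/31 + 3/31 + 0 + 5/31 = 9/31
H(X) = -[(7/31)·log₂(7/31) + (4/31)·log₂(4/31) + (11/31)·log₂(11/31) + (9/31)·log₂(9/31)]
  = 0.4848 + 0.3812 + 0.5304 + 0.5180 = 1.9144 bits

Marginal of Y (column sums):
  P(Y=0) = 4/31 + 0 + 4/31 + 1/31 = 9/31
  P(Y=1) = 1/31 + 3/31 + 1/31 + 3/31 = 8/31
  P(Y=2) = 2/31 + 0 + 6/31 + 0 = 8/31
  P(Y=3) = 0 + 1/31 + 0 + 5/31 = 6/31
H(X|Y) = Σ_y P(y)·H(X|Y=y):
  Y=0: P(Y=0) = 9/31, P(X|Y=0) = (4/9, 0, 4/9, 1/9) → H(X|Y=0) = 1.3921
  Y=1: P(Y=1) = 8/31, P(X|Y=1) = (1/8, 3/8, 1/8, 3/8) → H(X|Y=1) = 1.8113
  Y=2: P(Y=2) = 8/31, P(X|Y=2) = (1/4, 0, 3/4, 0) → H(X|Y=2) = 0.8113
  Y=3: P(Y=3) = 6/31, P(X|Y=3) = (0, 1/6, 0, 5/6) → H(X|Y=3) = 0.6500
H(X|Y) = (9/31)·1.3921 + (8/31)·1.8113 + (8/31)·0.8113 + (6/31)·0.6500 = 1.2068 bits

I(X;Y) = H(X) - H(X|Y) = 1.9144 - 1.2068 = 0.7076 bits

Cross-check via I(X;Y) = H(X) + H(Y) - H(X,Y): computing H(Y) from the column sums and H(X,Y) from the 16 cells in the same way gives H(Y) = 1.9852 bits and H(X,Y) = 3.1920 bits, so
I(X;Y) = 1.9144 + 1.9852 - 3.1920 = 0.7076 bits ✓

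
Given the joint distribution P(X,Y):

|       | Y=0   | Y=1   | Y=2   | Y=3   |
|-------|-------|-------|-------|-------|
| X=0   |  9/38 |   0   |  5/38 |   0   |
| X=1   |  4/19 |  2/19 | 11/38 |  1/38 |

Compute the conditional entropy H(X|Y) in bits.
0.8235 bits

H(X|Y) = H(X,Y) - H(Y)

H(X,Y) = -Σ_{x,y} P(x,y) log₂ P(x,y). Per-cell terms -P(x,y)·log₂P(x,y):
  X=0: 0.4922, 0.0000, 0.3850, 0.0000
  X=1: 0.4732, 0.3419, 0.5177, 0.1381
  (cells with P = 0 contribute 0)
Sum of the 8 terms: H(X,Y) = 2.3481 bits

Marginal of Y (column sums):
  P(Y=0) = 9/38 + 4/19 = 17/38
  P(Y=1) = 0 + 2/19 = 2/19
  P(Y=2) = 5/38 + 11/38 = 8/19
  P(Y=3) = 0 + 1/38 = 1/38
H(Y) = -[(17/38)·log₂(17/38) + (2/19)·log₂(2/19) + (8/19)·log₂(8/19) + (1/38)·log₂(1/38)]
  = 0.5192 + 0.3419 + 0.5254 + 0.1381 = 1.5246 bits

H(X|Y) = H(X,Y) - H(Y) = 2.3481 - 1.5246 = 0.8235 bits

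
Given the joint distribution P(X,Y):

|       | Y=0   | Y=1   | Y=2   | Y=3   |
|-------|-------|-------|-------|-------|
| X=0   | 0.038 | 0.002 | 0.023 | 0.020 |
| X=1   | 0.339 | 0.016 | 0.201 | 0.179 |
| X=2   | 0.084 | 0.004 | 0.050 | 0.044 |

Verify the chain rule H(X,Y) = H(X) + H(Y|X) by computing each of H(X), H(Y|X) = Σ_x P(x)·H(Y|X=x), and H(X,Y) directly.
H(X) = 1.0719 bits, H(Y|X) = 1.6439 bits, H(X,Y) = 2.7157 bits

Marginal of X (row sums):
  P(X=0) = 0.038 + 0.002 + 0.023 + 0.020 = 0.083
  P(X=1) = 0.339 + 0.016 + 0.201 + 0.179 = 0.735
  P(X=2) = 0.084 + 0.004 + 0.050 + 0.044 = 0.182
H(X) = -[0.083·log₂(0.083) + 0.735·log₂(0.735) + 0.182·log₂(0.182)]
  = 0.29803 + 0.32648 + 0.44735 = 1.0719 bits

H(Y|X) = Σ_x P(x)·H(Y|X=x):
  X=0: P(X=0) = 0.083, P(Y|X=0) = (38/83, 2/83, 23/83, 20/83) → H(Y|X=0) = 1.65333
  X=1: P(X=1) = 0.735, P(Y|X=1) = (113/245, 16/735, 67/245, 179/735) → H(Y|X=1) = 1.64295
  X=2: P(X=2) = 0.182, P(Y|X=2) = (6/13, 2/91, 25/91, 22/91) → H(Y|X=2) = 1.64317
H(Y|X) = 0.083·1.65333 + 0.735·1.64295 + 0.182·1.64317 = 1.6439 bits

H(X,Y) = -Σ_{x,y} P(x,y) log₂ P(x,y). Per-cell terms -P(x,y)·log₂P(x,y):
  X=0: 0.17928, 0.01793, 0.12517, 0.11288
  X=1: 0.52906, 0.09545, 0.46526, 0.44427
  X=2: 0.30017, 0.03186, 0.21610, 0.19828
Sum of the 12 terms: H(X,Y) = 2.7157 bits

Chain rule check:
  H(X) + H(Y|X) = 1.0719 + 1.6439 = 2.7158 bits
  H(X,Y) = 2.7157 bits
✓ Chain rule verified (Δ = 0.0001 is 4-dp rounding noise: each of the three values was rounded independently).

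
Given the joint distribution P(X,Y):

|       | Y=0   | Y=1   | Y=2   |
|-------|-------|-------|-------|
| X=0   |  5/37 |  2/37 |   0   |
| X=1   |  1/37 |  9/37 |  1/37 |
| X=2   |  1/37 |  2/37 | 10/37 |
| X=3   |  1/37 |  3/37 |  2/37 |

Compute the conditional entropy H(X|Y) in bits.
1.4052 bits

H(X|Y) = H(X,Y) - H(Y)

H(X,Y) = -Σ_{x,y} P(x,y) log₂ P(x,y). Per-cell terms -P(x,y)·log₂P(x,y):
  X=0: 0.39020612, 0.22753802, 0.00000000
  X=1: 0.14079604, 0.49610149, 0.14079604
  X=2: 0.14079604, 0.22753802, 0.51014197
  X=3: 0.14079604, 0.29387764, 0.22753802
  (cells with P = 0 contribute 0)
Sum of the 12 terms: H(X,Y) = 2.9361254 bits

Marginal of Y (column sums):
  P(Y=0) = 5/37 + 1/37 + 1/37 + 1/37 = 8/37
  P(Y=1) = 2/37 + 9/37 + 2/37 + 3/37 = 16/37
  P(Y=2) = 0 + 1/37 + 10/37 + 2/37 = 13/37
H(Y) = -[(8/37)·log₂(8/37) + (16/37)·log₂(16/37) + (13/37)·log₂(13/37)]
  = 0.47771965 + 0.52300686 + 0.53019398 = 1.5309205 bits

H(X|Y) = H(X,Y) - H(Y) = 2.9361254 - 1.5309205 = 1.4052 bits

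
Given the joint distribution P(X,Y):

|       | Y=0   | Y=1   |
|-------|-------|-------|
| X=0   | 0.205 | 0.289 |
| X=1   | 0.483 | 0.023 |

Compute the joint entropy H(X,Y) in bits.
1.6185 bits

H(X,Y) = -Σ_{x,y} P(x,y) log₂ P(x,y). Per-cell terms -P(x,y)·log₂P(x,y):
  X=0: 0.46869, 0.51756
  X=1: 0.50710, 0.12517
Sum of the 4 terms: H(X,Y) = 1.6185 bits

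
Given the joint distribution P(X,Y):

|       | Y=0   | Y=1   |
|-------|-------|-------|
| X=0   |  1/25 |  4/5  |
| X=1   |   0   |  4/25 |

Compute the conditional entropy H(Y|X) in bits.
0.2320 bits

H(Y|X) = H(X,Y) - H(X)

H(X,Y) = -Σ_{x,y} P(x,y) log₂ P(x,y). Per-cell terms -P(x,y)·log₂P(x,y):
  X=0: 0.1858, 0.2575
  X=1: 0.0000, 0.4230
  (cells with P = 0 contribute 0)
Sum of the 4 terms: H(X,Y) = 0.8663 bits

Marginal of X (row sums):
  P(X=0) = 1/25 + 4/5 = 21/25
  P(X=1) = 0 + 4/25 = 4/25
H(X) = -[(21/25)·log₂(21/25) + (4/25)·log₂(4/25)]
  = 0.2113 + 0.4230 = 0.6343 bits

H(Y|X) = H(X,Y) - H(X) = 0.8663 - 0.6343 = 0.2320 bits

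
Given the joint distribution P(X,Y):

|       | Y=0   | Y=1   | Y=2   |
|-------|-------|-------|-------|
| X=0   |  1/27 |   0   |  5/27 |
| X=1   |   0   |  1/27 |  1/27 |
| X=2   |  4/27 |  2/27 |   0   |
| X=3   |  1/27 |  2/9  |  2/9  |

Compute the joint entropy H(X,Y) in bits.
2.8057 bits

H(X,Y) = -Σ_{x,y} P(x,y) log₂ P(x,y). Per-cell terms -P(x,y)·log₂P(x,y):
  X=0: 0.17611, 0.00000, 0.45055
  X=1: 0.00000, 0.17611, 0.17611
  X=2: 0.40813, 0.27814, 0.00000
  X=3: 0.17611, 0.48221, 0.48221
  (cells with P = 0 contribute 0)
Sum of the 12 terms: H(X,Y) = 2.8057 bits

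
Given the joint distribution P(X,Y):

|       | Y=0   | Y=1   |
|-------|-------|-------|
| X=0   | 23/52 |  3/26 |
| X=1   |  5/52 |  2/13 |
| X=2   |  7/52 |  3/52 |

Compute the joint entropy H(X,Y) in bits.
2.2472 bits

H(X,Y) = -Σ_{x,y} P(x,y) log₂ P(x,y). Per-cell terms -P(x,y)·log₂P(x,y):
  X=0: 0.52054, 0.35948
  X=1: 0.32486, 0.41545
  X=2: 0.38945, 0.23743
Sum of the 6 terms: H(X,Y) = 2.2472 bits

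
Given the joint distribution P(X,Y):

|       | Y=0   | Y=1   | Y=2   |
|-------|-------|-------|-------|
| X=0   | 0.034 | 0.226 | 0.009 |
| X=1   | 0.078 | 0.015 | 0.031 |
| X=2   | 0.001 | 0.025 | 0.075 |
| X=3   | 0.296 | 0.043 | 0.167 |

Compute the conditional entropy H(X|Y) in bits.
1.2487 bits

H(X|Y) = H(X,Y) - H(Y)

H(X,Y) = -Σ_{x,y} P(x,y) log₂ P(x,y). Per-cell terms -P(x,y)·log₂P(x,y):
  X=0: 0.16586, 0.48491, 0.06116
  X=1: 0.28707, 0.09088, 0.15536
  X=2: 0.00997, 0.13305, 0.28027
  X=3: 0.51987, 0.19520, 0.43121
Sum of the 12 terms: H(X,Y) = 2.8148 bits

Marginal of Y (column sums):
  P(Y=0) = 0.034 + 0.078 + 0.001 + 0.296 = 0.409
  P(Y=1) = 0.226 + 0.015 + 0.025 + 0.043 = 0.309
  P(Y=2) = 0.009 + 0.031 + 0.075 + 0.167 = 0.282
H(Y) = -[0.409·log₂(0.409) + 0.309·log₂(0.309) + 0.282·log₂(0.282)]
  = 0.52754 + 0.52355 + 0.51500 = 1.5661 bits

H(X|Y) = H(X,Y) - H(Y) = 2.8148 - 1.5661 = 1.2487 bits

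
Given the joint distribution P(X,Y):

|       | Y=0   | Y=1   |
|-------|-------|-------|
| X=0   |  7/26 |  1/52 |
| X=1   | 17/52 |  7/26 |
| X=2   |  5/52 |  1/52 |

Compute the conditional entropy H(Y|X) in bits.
0.7691 bits

H(Y|X) = H(X,Y) - H(X)

H(X,Y) = -Σ_{x,y} P(x,y) log₂ P(x,y). Per-cell terms -P(x,y)·log₂P(x,y):
  X=0: 0.50968, 0.10962
  X=1: 0.52732, 0.50968
  X=2: 0.32486, 0.10962
Sum of the 6 terms: H(X,Y) = 2.0908 bits

Marginal of X (row sums):
  P(X=0) = 7/26 + 1/52 = 15/52
  P(X=1) = 17/52 + 7/26 = 31/52
  P(X=2) = 5/52 + 1/52 = 3/26
H(X) = -[(15/52)·log₂(15/52) + (31/52)·log₂(31/52) + (3/26)·log₂(3/26)]
  = 0.51737 + 0.44488 + 0.35948 = 1.3217 bits

H(Y|X) = H(X,Y) - H(X) = 2.0908 - 1.3217 = 0.7691 bits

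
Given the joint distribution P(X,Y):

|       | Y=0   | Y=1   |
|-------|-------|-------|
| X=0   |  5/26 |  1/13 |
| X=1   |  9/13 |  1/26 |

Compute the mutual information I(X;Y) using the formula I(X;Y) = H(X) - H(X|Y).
0.0662 bits

I(X;Y) = H(X) - H(X|Y)

Marginal of X (row sums):
  P(X=0) = 5/26 + 1/13 = 7/26
  P(X=1) = 9/13 + 1/26 = 19/26
H(X) = -[(7/26)·log₂(7/26) + (19/26)·log₂(19/26)]
  = 0.5097 + 0.3307 = 0.8404 bits

Marginal of Y (column sums):
  P(Y=0) = 5/26 + 9/13 = 23/26
  P(Y=1) = 1/13 + 1/26 = 3/26
H(X|Y) = Σ_y P(y)·H(X|Y=y):
  Y=0: P(Y=0) = 23/26, P(X|Y=0) = (5/23, 18/23) → H(X|Y=0) = 0.7554
  Y=1: P(Y=1) = 3/26, P(X|Y=1) = (2/3, 1/3) → H(X|Y=1) = 0.9183
H(X|Y) = (23/26)·0.7554 + (3/26)·0.9183 = 0.7742 bits

I(X;Y) = H(X) - H(X|Y) = 0.8404 - 0.7742 = 0.0662 bits

Cross-check via I(X;Y) = H(X) + H(Y) - H(X,Y): computing H(Y) from the column sums and H(X,Y) from the 4 cells in the same way gives H(Y) = 0.5159 bits and H(X,Y) = 1.2901 bits, so
I(X;Y) = 0.8404 + 0.5159 - 1.2901 = 0.0662 bits ✓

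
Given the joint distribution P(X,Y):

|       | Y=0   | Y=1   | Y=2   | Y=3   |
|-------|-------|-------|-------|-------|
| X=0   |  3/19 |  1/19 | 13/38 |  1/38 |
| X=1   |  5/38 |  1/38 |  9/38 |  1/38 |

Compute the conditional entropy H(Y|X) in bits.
1.4830 bits

H(Y|X) = H(X,Y) - H(X)

H(X,Y) = -Σ_{x,y} P(x,y) log₂ P(x,y). Per-cell terms -P(x,y)·log₂P(x,y):
  X=0: 0.42047, 0.22358, 0.52940, 0.13810
  X=1: 0.38500, 0.13810, 0.49216, 0.13810
Sum of the 8 terms: H(X,Y) = 2.4649 bits

Marginal of X (row sums):
  P(X=0) = 3/19 + 1/19 + 13/38 + 1/38 = 11/19
  P(X=1) = 5/38 + 1/38 + 9/38 + 1/38 = 8/19
H(X) = -[(11/19)·log₂(11/19) + (8/19)·log₂(8/19)]
  = 0.45650 + 0.52544 = 0.9819 bits

H(Y|X) = H(X,Y) - H(X) = 2.4649 - 0.9819 = 1.4830 bits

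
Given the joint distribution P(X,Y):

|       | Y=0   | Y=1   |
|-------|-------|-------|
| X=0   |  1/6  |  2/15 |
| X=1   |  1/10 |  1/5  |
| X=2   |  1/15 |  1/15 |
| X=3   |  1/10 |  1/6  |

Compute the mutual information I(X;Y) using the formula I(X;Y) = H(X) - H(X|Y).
0.0265 bits

I(X;Y) = H(X) - H(X|Y)

Marginal of X (row sums):
  P(X=0) = 1/6 + 2/15 = 3/10
  P(X=1) = 1/10 + 1/5 = 3/10
  P(X=2) = 1/15 + 1/15 = 2/15
  P(X=3) = 1/10 + 1/6 = 4/15
H(X) = -[(3/10)·log₂(3/10) + (3/10)·log₂(3/10) + (2/15)·log₂(2/15) + (4/15)·log₂(4/15)]
  = 0.5211 + 0.5211 + 0.3876 + 0.5085 = 1.9383 bits

Marginal of Y (column sums):
  P(Y=0) = 1/6 + 1/10 + 1/15 + 1/10 = 13/30
  P(Y=1) = 2/15 + 1/5 + 1/15 + 1/6 = 17/30
H(X|Y) = Σ_y P(y)·H(X|Y=y):
  Y=0: P(Y=0) = 13/30, P(X|Y=0) = (5/13, 3/13, 2/13, 3/13) → H(X|Y=0) = 1.9220
  Y=1: P(Y=1) = 17/30, P(X|Y=1) = (4/17, 6/17, 2/17, 5/17) → H(X|Y=1) = 1.9040
H(X|Y) = (13/30)·1.9220 + (17/30)·1.9040 = 1.9118 bits

I(X;Y) = H(X) - H(X|Y) = 1.9383 - 1.9118 = 0.0265 bits

Cross-check via I(X;Y) = H(X) + H(Y) - H(X,Y): computing H(Y) from the column sums and H(X,Y) from the 8 cells in the same way gives H(Y) = 0.9871 bits and H(X,Y) = 2.8989 bits, so
I(X;Y) = 1.9383 + 0.9871 - 2.8989 = 0.0265 bits ✓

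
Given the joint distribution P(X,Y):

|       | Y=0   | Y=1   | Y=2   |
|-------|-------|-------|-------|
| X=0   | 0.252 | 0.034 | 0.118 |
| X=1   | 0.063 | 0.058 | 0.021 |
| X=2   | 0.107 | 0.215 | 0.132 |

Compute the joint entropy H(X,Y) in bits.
2.8448 bits

H(X,Y) = -Σ_{x,y} P(x,y) log₂ P(x,y). Per-cell terms -P(x,y)·log₂P(x,y):
  X=0: 0.5011, 0.1659, 0.3638
  X=1: 0.2513, 0.2383, 0.1170
  X=2: 0.3450, 0.4768, 0.3856
Sum of the 9 terms: H(X,Y) = 2.8448 bits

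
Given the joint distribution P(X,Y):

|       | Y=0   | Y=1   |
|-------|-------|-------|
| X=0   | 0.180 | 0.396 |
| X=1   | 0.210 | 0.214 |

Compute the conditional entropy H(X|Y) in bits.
0.9586 bits

H(X|Y) = H(X,Y) - H(Y)

H(X,Y) = -Σ_{x,y} P(x,y) log₂ P(x,y). Per-cell terms -P(x,y)·log₂P(x,y):
  X=0: 0.44531, 0.52923
  X=1: 0.47282, 0.47600
Sum of the 4 terms: H(X,Y) = 1.9234 bits

Marginal of Y (column sums):
  P(Y=0) = 0.180 + 0.210 = 0.390
  P(Y=1) = 0.396 + 0.214 = 0.610
H(Y) = -[0.390·log₂(0.390) + 0.610·log₂(0.610)]
  = 0.52980 + 0.43500 = 0.9648 bits

H(X|Y) = H(X,Y) - H(Y) = 1.9234 - 0.9648 = 0.9586 bits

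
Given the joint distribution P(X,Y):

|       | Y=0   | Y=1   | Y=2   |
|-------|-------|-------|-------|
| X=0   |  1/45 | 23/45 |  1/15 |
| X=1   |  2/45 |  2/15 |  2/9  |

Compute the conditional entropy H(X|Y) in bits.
0.7604 bits

H(X|Y) = H(X,Y) - H(Y)

H(X,Y) = -Σ_{x,y} P(x,y) log₂ P(x,y). Per-cell terms -P(x,y)·log₂P(x,y):
  X=0: 0.122041, 0.494904, 0.260459
  X=1: 0.199638, 0.387585, 0.482206
Sum of the 6 terms: H(X,Y) = 1.94683 bits

Marginal of Y (column sums):
  P(Y=0) = 1/45 + 2/45 = 1/15
  P(Y=1) = 23/45 + 2/15 = 29/45
  P(Y=2) = 1/15 + 2/9 = 13/45
H(Y) = -[(1/15)·log₂(1/15) + (29/45)·log₂(29/45) + (13/45)·log₂(13/45)]
  = 0.260459 + 0.408495 + 0.517519 = 1.18647 bits

H(X|Y) = H(X,Y) - H(Y) = 1.94683 - 1.18647 = 0.7604 bits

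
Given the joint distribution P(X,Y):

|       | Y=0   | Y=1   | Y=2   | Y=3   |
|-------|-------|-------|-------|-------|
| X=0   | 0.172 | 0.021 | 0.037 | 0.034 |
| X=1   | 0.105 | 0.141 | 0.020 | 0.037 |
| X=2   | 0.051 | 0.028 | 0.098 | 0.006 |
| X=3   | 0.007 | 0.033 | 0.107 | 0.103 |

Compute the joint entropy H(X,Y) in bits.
3.5558 bits

H(X,Y) = -Σ_{x,y} P(x,y) log₂ P(x,y). Per-cell terms -P(x,y)·log₂P(x,y):
  X=0: 0.43680, 0.11704, 0.17598, 0.16586
  X=1: 0.34141, 0.39850, 0.11288, 0.17598
  X=2: 0.21896, 0.14444, 0.32841, 0.04428
  X=3: 0.05011, 0.16241, 0.34500, 0.33777
Sum of the 16 terms: H(X,Y) = 3.5558 bits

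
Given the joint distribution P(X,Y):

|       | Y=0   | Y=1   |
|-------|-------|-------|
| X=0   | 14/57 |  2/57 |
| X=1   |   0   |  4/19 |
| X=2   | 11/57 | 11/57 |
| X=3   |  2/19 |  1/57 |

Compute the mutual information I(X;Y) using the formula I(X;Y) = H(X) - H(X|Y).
0.3832 bits

I(X;Y) = H(X) - H(X|Y)

Marginal of X (row sums):
  P(X=0) = 14/57 + 2/57 = 16/57
  P(X=1) = 0 + 4/19 = 4/19
  P(X=2) = 11/57 + 11/57 = 22/57
  P(X=3) = 2/19 + 1/57 = 7/57
H(X) = -[(16/57)·log₂(16/57) + (4/19)·log₂(4/19) + (22/57)·log₂(22/57) + (7/57)·log₂(7/57)]
  = 0.5145 + 0.4732 + 0.5301 + 0.3716 = 1.8894 bits

Marginal of Y (column sums):
  P(Y=0) = 14/57 + 0 + 11/57 + 2/19 = 31/57
  P(Y=1) = 2/57 + 4/19 + 11/57 + 1/57 = 26/57
H(X|Y) = Σ_y P(y)·H(X|Y=y):
  Y=0: P(Y=0) = 31/57, P(X|Y=0) = (14/31, 0, 11/31, 6/31) → H(X|Y=0) = 1.5069
  Y=1: P(Y=1) = 26/57, P(X|Y=1) = (1/13, 6/13, 11/26, 1/26) → H(X|Y=1) = 1.5053
H(X|Y) = (31/57)·1.5069 + (26/57)·1.5053 = 1.5062 bits

I(X;Y) = H(X) - H(X|Y) = 1.8894 - 1.5062 = 0.3832 bits

Cross-check via I(X;Y) = H(X) + H(Y) - H(X,Y): computing H(Y) from the column sums and H(X,Y) from the 8 cells in the same way gives H(Y) = 0.9944 bits and H(X,Y) = 2.5006 bits, so
I(X;Y) = 1.8894 + 0.9944 - 2.5006 = 0.3832 bits ✓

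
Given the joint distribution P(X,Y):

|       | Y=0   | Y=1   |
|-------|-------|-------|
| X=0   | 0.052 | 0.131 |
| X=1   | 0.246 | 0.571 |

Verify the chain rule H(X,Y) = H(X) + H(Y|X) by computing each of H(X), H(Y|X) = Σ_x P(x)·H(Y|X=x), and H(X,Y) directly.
H(X) = 0.6866 bits, H(Y|X) = 0.8787 bits, H(X,Y) = 1.5653 bits

Marginal of X (row sums):
  P(X=0) = 0.052 + 0.131 = 0.183
  P(X=1) = 0.246 + 0.571 = 0.817
H(X) = -[0.183·log₂(0.183) + 0.817·log₂(0.817)]
  = 0.44837 + 0.23823 = 0.6866 bits

H(Y|X) = Σ_x P(x)·H(Y|X=x):
  X=0: P(X=0) = 0.183, P(Y|X=0) = (52/183, 131/183) → H(Y|X=0) = 0.86105
  X=1: P(X=1) = 0.817, P(Y|X=1) = (246/817, 571/817) → H(Y|X=1) = 0.88263
H(Y|X) = 0.183·0.86105 + 0.817·0.88263 = 0.8787 bits

H(X,Y) = -Σ_{x,y} P(x,y) log₂ P(x,y). Per-cell terms -P(x,y)·log₂P(x,y):
  X=0: 0.22180, 0.38414
  X=1: 0.49772, 0.46162
Sum of the 4 terms: H(X,Y) = 1.5653 bits

Chain rule check:
  H(X) + H(Y|X) = 0.6866 + 0.8787 = 1.5653 bits
  H(X,Y) = 1.5653 bits
✓ Chain rule verified.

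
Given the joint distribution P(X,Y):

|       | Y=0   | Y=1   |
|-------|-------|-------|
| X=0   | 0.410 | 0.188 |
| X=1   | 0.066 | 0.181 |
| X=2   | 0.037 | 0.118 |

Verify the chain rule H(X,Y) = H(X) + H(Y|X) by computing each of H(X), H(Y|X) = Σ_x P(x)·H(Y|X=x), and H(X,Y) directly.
H(X) = 1.3588 bits, H(Y|X) = 0.8668 bits, H(X,Y) = 2.2256 bits

Marginal of X (row sums):
  P(X=0) = 0.410 + 0.188 = 0.598
  P(X=1) = 0.066 + 0.181 = 0.247
  P(X=2) = 0.037 + 0.118 = 0.155
H(X) = -[0.598·log₂(0.598) + 0.247·log₂(0.247) + 0.155·log₂(0.155)]
  = 0.44359 + 0.49830 + 0.41690 = 1.3588 bits

H(Y|X) = Σ_x P(x)·H(Y|X=x):
  X=0: P(X=0) = 0.598, P(Y|X=0) = (205/299, 94/299) → H(Y|X=0) = 0.89817
  X=1: P(X=1) = 0.247, P(Y|X=1) = (66/247, 181/247) → H(Y|X=1) = 0.83743
  X=2: P(X=2) = 0.155, P(Y|X=2) = (37/155, 118/155) → H(Y|X=2) = 0.79289
H(Y|X) = 0.598·0.89817 + 0.247·0.83743 + 0.155·0.79289 = 0.8668 bits

H(X,Y) = -Σ_{x,y} P(x,y) log₂ P(x,y). Per-cell terms -P(x,y)·log₂P(x,y):
  X=0: 0.52738, 0.45330
  X=1: 0.25881, 0.44633
  X=2: 0.17598, 0.36381
Sum of the 6 terms: H(X,Y) = 2.2256 bits

Chain rule check:
  H(X) + H(Y|X) = 1.3588 + 0.8668 = 2.2256 bits
  H(X,Y) = 2.2256 bits
✓ Chain rule verified.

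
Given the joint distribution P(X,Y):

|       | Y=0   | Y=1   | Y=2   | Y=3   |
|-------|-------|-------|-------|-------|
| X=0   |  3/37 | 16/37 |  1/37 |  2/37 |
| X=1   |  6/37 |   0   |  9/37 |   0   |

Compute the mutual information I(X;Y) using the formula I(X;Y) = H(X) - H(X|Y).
0.6239 bits

I(X;Y) = H(X) - H(X|Y)

Marginal of X (row sums):
  P(X=0) = 3/37 + 16/37 + 1/37 + 2/37 = 22/37
  P(X=1) = 6/37 + 0 + 9/37 + 0 = 15/37
H(X) = -[(22/37)·log₂(22/37) + (15/37)·log₂(15/37)]
  = 0.44596 + 0.52807 = 0.9740 bits

Marginal of Y (column sums):
  P(Y=0) = 3/37 + 6/37 = 9/37
  P(Y=1) = 16/37 + 0 = 16/37
  P(Y=2) = 1/37 + 9/37 = 10/37
  P(Y=3) = 2/37 + 0 = 2/37
H(X|Y) = Σ_y P(y)·H(X|Y=y):
  Y=0: P(Y=0) = 9/37, P(X|Y=0) = (1/3, 2/3) → H(X|Y=0) = 0.91830
  Y=1: P(Y=1) = 16/37, P(X|Y=1) = (1, 0) → H(X|Y=1) = 0.00000
  Y=2: P(Y=2) = 10/37, P(X|Y=2) = (1/10, 9/10) → H(X|Y=2) = 0.46900
  Y=3: P(Y=3) = 2/37, P(X|Y=3) = (1, 0) → H(X|Y=3) = 0.00000
H(X|Y) = (9/37)·0.91830 + (16/37)·0.00000 + (10/37)·0.46900 + (2/37)·0.00000 = 0.3501 bits

I(X;Y) = H(X) - H(X|Y) = 0.9740 - 0.3501 = 0.6239 bits

Cross-check via I(X;Y) = H(X) + H(Y) - H(X,Y): computing H(Y) from the column sums and H(X,Y) from the 8 cells in the same way gives H(Y) = 1.7568 bits and H(X,Y) = 2.1069 bits, so
I(X;Y) = 0.9740 + 1.7568 - 2.1069 = 0.6239 bits ✓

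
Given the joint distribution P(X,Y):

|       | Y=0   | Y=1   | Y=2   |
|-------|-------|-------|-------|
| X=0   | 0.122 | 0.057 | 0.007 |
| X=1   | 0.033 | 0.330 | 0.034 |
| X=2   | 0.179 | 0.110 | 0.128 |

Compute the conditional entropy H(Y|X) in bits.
1.1796 bits

H(Y|X) = H(X,Y) - H(X)

H(X,Y) = -Σ_{x,y} P(x,y) log₂ P(x,y). Per-cell terms -P(x,y)·log₂P(x,y):
  X=0: 0.37028, 0.23557, 0.05011
  X=1: 0.16241, 0.52782, 0.16586
  X=2: 0.44427, 0.35029, 0.37962
Sum of the 9 terms: H(X,Y) = 2.68623 bits

Marginal of X (row sums):
  P(X=0) = 0.122 + 0.057 + 0.007 = 0.186
  P(X=1) = 0.033 + 0.330 + 0.034 = 0.397
  P(X=2) = 0.179 + 0.110 + 0.128 = 0.417
H(X) = -[0.186·log₂(0.186) + 0.397·log₂(0.397) + 0.417·log₂(0.417)]
  = 0.45135 + 0.52912 + 0.52620 = 1.50667 bits

H(Y|X) = H(X,Y) - H(X) = 2.68623 - 1.50667 = 1.1796 bits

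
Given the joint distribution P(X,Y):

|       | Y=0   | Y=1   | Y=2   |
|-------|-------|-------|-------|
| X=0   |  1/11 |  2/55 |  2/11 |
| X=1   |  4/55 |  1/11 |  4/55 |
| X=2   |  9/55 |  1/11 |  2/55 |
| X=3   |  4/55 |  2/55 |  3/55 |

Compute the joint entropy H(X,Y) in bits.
3.3935 bits

H(X,Y) = -Σ_{x,y} P(x,y) log₂ P(x,y). Per-cell terms -P(x,y)·log₂P(x,y):
  X=0: 0.31449, 0.17387, 0.44717
  X=1: 0.27501, 0.31449, 0.27501
  X=2: 0.42733, 0.31449, 0.17387
  X=3: 0.27501, 0.17387, 0.22889
Sum of the 12 terms: H(X,Y) = 3.3935 bits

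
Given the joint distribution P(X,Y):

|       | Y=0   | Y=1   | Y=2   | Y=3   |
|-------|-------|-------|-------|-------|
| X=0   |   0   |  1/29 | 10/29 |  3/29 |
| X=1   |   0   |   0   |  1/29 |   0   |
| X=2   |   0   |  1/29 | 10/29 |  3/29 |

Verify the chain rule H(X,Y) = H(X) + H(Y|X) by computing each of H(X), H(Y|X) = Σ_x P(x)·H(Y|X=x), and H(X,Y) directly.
H(X) = 1.1819 bits, H(Y|X) = 1.0572 bits, H(X,Y) = 2.2391 bits

Marginal of X (row sums):
  P(X=0) = 0 + 1/29 + 10/29 + 3/29 = 14/29
  P(X=1) = 0 + 0 + 1/29 + 0 = 1/29
  P(X=2) = 0 + 1/29 + 10/29 + 3/29 = 14/29
H(X) = -[(14/29)·log₂(14/29) + (1/29)·log₂(1/29) + (14/29)·log₂(14/29)]
  = 0.50720 + 0.16752 + 0.50720 = 1.1819 bits

H(Y|X) = Σ_x P(x)·H(Y|X=x):
  X=0: P(X=0) = 14/29, P(Y|X=0) = (0, 1/14, 5/7, 3/14) → H(Y|X=0) = 1.09491
  X=1: P(X=1) = 1/29, P(Y|X=1) = (0, 0, 1, 0) → H(Y|X=1) = 0.00000
  X=2: P(X=2) = 14/29, P(Y|X=2) = (0, 1/14, 5/7, 3/14) → H(Y|X=2) = 1.09491
H(Y|X) = (14/29)·1.09491 + (1/29)·0.00000 + (14/29)·1.09491 = 1.0572 bits

H(X,Y) = -Σ_{x,y} P(x,y) log₂ P(x,y). Per-cell terms -P(x,y)·log₂P(x,y):
  X=0: 0.00000, 0.16752, 0.52967, 0.33859
  X=1: 0.00000, 0.00000, 0.16752, 0.00000
  X=2: 0.00000, 0.16752, 0.52967, 0.33859
  (cells with P = 0 contribute 0)
Sum of the 12 terms: H(X,Y) = 2.2391 bits

Chain rule check:
  H(X) + H(Y|X) = 1.1819 + 1.0572 = 2.2391 bits
  H(X,Y) = 2.2391 bits
✓ Chain rule verified.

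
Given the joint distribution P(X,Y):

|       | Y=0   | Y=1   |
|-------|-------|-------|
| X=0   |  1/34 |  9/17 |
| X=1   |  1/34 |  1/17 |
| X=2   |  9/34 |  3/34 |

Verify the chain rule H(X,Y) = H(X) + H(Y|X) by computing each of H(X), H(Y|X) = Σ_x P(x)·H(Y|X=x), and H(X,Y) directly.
H(X) = 1.3085 bits, H(Y|X) = 0.5336 bits, H(X,Y) = 1.8421 bits

Marginal of X (row sums):
  P(X=0) = 1/34 + 9/17 = 19/34
  P(X=1) = 1/34 + 1/17 = 3/34
  P(X=2) = 9/34 + 3/34 = 6/17
H(X) = -[(19/34)·log₂(19/34) + (3/34)·log₂(3/34) + (6/17)·log₂(6/17)]
  = 0.46915 + 0.30904 + 0.53029 = 1.3085 bits

H(Y|X) = Σ_x P(x)·H(Y|X=x):
  X=0: P(X=0) = 19/34, P(Y|X=0) = (1/19, 18/19) → H(Y|X=0) = 0.29747
  X=1: P(X=1) = 3/34, P(Y|X=1) = (1/3, 2/3) → H(Y|X=1) = 0.91830
  X=2: P(X=2) = 6/17, P(Y|X=2) = (3/4, 1/4) → H(Y|X=2) = 0.81128
H(Y|X) = (19/34)·0.29747 + (3/34)·0.91830 + (6/17)·0.81128 = 0.5336 bits

H(X,Y) = -Σ_{x,y} P(x,y) log₂ P(x,y). Per-cell terms -P(x,y)·log₂P(x,y):
  X=0: 0.14963, 0.48576
  X=1: 0.14963, 0.24044
  X=2: 0.50758, 0.30904
Sum of the 6 terms: H(X,Y) = 1.8421 bits

Chain rule check:
  H(X) + H(Y|X) = 1.3085 + 0.5336 = 1.8421 bits
  H(X,Y) = 1.8421 bits
✓ Chain rule verified.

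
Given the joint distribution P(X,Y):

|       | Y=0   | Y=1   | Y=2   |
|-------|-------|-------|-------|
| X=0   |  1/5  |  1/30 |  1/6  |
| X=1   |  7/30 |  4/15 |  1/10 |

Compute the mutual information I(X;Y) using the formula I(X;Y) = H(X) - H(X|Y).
0.1340 bits

I(X;Y) = H(X) - H(X|Y)

Marginal of X (row sums):
  P(X=0) = 1/5 + 1/30 + 1/6 = 2/5
  P(X=1) = 7/30 + 4/15 + 1/10 = 3/5
H(X) = -[(2/5)·log₂(2/5) + (3/5)·log₂(3/5)]
  = 0.5288 + 0.4422 = 0.9710 bits

Marginal of Y (column sums):
  P(Y=0) = 1/5 + 7/30 = 13/30
  P(Y=1) = 1/30 + 4/15 = 3/10
  P(Y=2) = 1/6 + 1/10 = 4/15
H(X|Y) = Σ_y P(y)·H(X|Y=y):
  Y=0: P(Y=0) = 13/30, P(X|Y=0) = (6/13, 7/13) → H(X|Y=0) = 0.9957
  Y=1: P(Y=1) = 3/10, P(X|Y=1) = (1/9, 8/9) → H(X|Y=1) = 0.5033
  Y=2: P(Y=2) = 4/15, P(X|Y=2) = (5/8, 3/8) → H(X|Y=2) = 0.9544
H(X|Y) = (13/30)·0.9957 + (3/10)·0.5033 + (4/15)·0.9544 = 0.8370 bits

I(X;Y) = H(X) - H(X|Y) = 0.9710 - 0.8370 = 0.1340 bits

Cross-check via I(X;Y) = H(X) + H(Y) - H(X,Y): computing H(Y) from the column sums and H(X,Y) from the 6 cells in the same way gives H(Y) = 1.5524 bits and H(X,Y) = 2.3894 bits, so
I(X;Y) = 0.9710 + 1.5524 - 2.3894 = 0.1340 bits ✓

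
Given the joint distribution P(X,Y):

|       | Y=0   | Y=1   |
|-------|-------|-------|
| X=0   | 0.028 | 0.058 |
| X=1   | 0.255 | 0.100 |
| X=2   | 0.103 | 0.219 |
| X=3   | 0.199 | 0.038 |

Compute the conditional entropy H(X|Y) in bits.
1.6989 bits

H(X|Y) = H(X,Y) - H(Y)

H(X,Y) = -Σ_{x,y} P(x,y) log₂ P(x,y). Per-cell terms -P(x,y)·log₂P(x,y):
  X=0: 0.1444, 0.2383
  X=1: 0.5027, 0.3322
  X=2: 0.3378, 0.4798
  X=3: 0.4635, 0.1793
Sum of the 8 terms: H(X,Y) = 2.6780 bits

Marginal of Y (column sums):
  P(Y=0) = 0.028 + 0.255 + 0.103 + 0.199 = 0.585
  P(Y=1) = 0.058 + 0.100 + 0.219 + 0.038 = 0.415
H(Y) = -[0.585·log₂(0.585) + 0.415·log₂(0.415)]
  = 0.4525 + 0.5266 = 0.9791 bits

H(X|Y) = H(X,Y) - H(Y) = 2.6780 - 0.9791 = 1.6989 bits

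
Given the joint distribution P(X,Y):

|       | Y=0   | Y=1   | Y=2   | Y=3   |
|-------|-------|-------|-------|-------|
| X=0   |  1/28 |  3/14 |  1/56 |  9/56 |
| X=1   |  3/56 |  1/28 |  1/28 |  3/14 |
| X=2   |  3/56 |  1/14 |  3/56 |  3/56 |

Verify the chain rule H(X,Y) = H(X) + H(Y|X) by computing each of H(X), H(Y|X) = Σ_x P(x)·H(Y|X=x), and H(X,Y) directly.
H(X) = 1.5421 bits, H(Y|X) = 1.6298 bits, H(X,Y) = 3.1719 bits

Marginal of X (row sums):
  P(X=0) = 1/28 + 3/14 + 1/56 + 9/56 = 3/7
  P(X=1) = 3/56 + 1/28 + 1/28 + 3/14 = 19/56
  P(X=2) = 3/56 + 1/14 + 3/56 + 3/56 = 13/56
H(X) = -[(3/7)·log₂(3/7) + (19/56)·log₂(19/56) + (13/56)·log₂(13/56)]
  = 0.5239 + 0.5291 + 0.4891 = 1.5421 bits

H(Y|X) = Σ_x P(x)·H(Y|X=x):
  X=0: P(X=0) = 3/7, P(Y|X=0) = (1/12, 1/2, 1/24, 3/8) → H(Y|X=0) = 1.5204
  X=1: P(X=1) = 19/56, P(Y|X=1) = (3/19, 2/19, 2/19, 12/19) → H(Y|X=1) = 1.5230
  X=2: P(X=2) = 13/56, P(Y|X=2) = (3/13, 4/13, 3/13, 3/13) → H(Y|X=2) = 1.9878
H(Y|X) = (3/7)·1.5204 + (19/56)·1.5230 + (13/56)·1.9878 = 1.6298 bits

H(X,Y) = -Σ_{x,y} P(x,y) log₂ P(x,y). Per-cell terms -P(x,y)·log₂P(x,y):
  X=0: 0.1717, 0.4762, 0.1037, 0.4239
  X=1: 0.2262, 0.1717, 0.1717, 0.4762
  X=2: 0.2262, 0.2720, 0.2262, 0.2262
Sum of the 12 terms: H(X,Y) = 3.1719 bits

Chain rule check:
  H(X) + H(Y|X) = 1.5421 + 1.6298 = 3.1719 bits
  H(X,Y) = 3.1719 bits
✓ Chain rule verified.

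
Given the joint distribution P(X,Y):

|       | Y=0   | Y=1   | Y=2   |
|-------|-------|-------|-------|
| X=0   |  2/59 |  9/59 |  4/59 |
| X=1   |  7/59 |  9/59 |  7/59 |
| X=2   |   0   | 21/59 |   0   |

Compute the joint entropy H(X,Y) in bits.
2.5165 bits

H(X,Y) = -Σ_{x,y} P(x,y) log₂ P(x,y). Per-cell terms -P(x,y)·log₂P(x,y):
  X=0: 0.16551, 0.41380, 0.26323
  X=1: 0.36486, 0.41380, 0.36486
  X=2: 0.00000, 0.53045, 0.00000
  (cells with P = 0 contribute 0)
Sum of the 9 terms: H(X,Y) = 2.5165 bits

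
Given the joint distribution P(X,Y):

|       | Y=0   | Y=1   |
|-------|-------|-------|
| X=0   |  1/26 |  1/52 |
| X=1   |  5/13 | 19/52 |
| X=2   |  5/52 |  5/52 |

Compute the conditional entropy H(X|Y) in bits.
1.0021 bits

H(X|Y) = H(X,Y) - H(Y)

H(X,Y) = -Σ_{x,y} P(x,y) log₂ P(x,y). Per-cell terms -P(x,y)·log₂P(x,y):
  X=0: 0.180786, 0.109624
  X=1: 0.530197, 0.530726
  X=2: 0.324857, 0.324857
Sum of the 6 terms: H(X,Y) = 2.00105 bits

Marginal of Y (column sums):
  P(Y=0) = 1/26 + 5/13 + 5/52 = 27/52
  P(Y=1) = 1/52 + 19/52 + 5/52 = 25/52
H(Y) = -[(27/52)·log₂(27/52) + (25/52)·log₂(25/52)]
  = 0.490960 + 0.507973 = 0.99893 bits

H(X|Y) = H(X,Y) - H(Y) = 2.00105 - 0.99893 = 1.0021 bits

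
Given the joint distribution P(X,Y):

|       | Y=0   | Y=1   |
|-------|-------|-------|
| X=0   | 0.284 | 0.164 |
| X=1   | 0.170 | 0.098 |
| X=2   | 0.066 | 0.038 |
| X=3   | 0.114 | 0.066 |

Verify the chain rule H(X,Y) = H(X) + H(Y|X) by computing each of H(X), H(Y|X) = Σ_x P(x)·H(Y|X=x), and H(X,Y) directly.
H(X) = 1.8130 bits, H(Y|X) = 0.9476 bits, H(X,Y) = 2.7605 bits

Marginal of X (row sums):
  P(X=0) = 0.284 + 0.164 = 0.448
  P(X=1) = 0.170 + 0.098 = 0.268
  P(X=2) = 0.066 + 0.038 = 0.104
  P(X=3) = 0.114 + 0.066 = 0.180
H(X) = -[0.448·log₂(0.448) + 0.268·log₂(0.268) + 0.104·log₂(0.104) + 0.180·log₂(0.180)]
  = 0.5189764 + 0.5091183 + 0.3395958 + 0.4453076 = 1.8130 bits

H(Y|X) = Σ_x P(x)·H(Y|X=x):
  X=0: P(X=0) = 0.448, P(Y|X=0) = (71/112, 41/112) → H(Y|X=0) = 0.9476078
  X=1: P(X=1) = 0.268, P(Y|X=1) = (85/134, 49/134) → H(Y|X=1) = 0.9472906
  X=2: P(X=2) = 0.104, P(Y|X=2) = (33/52, 19/52) → H(Y|X=2) = 0.9470622
  X=3: P(X=3) = 0.180, P(Y|X=3) = (19/30, 11/30) → H(Y|X=3) = 0.9480782
H(Y|X) = 0.448·0.9476078 + 0.268·0.9472906 + 0.104·0.9470622 + 0.180·0.9480782 = 0.9476 bits

H(X,Y) = -Σ_{x,y} P(x,y) log₂ P(x,y). Per-cell terms -P(x,y)·log₂P(x,y):
  X=0: 0.5157546, 0.4277501
  X=1: 0.4345869, 0.3284053
  X=2: 0.2588118, 0.1792786
  X=3: 0.3571499, 0.2588118
Sum of the 8 terms: H(X,Y) = 2.7605 bits

Chain rule check:
  H(X) + H(Y|X) = 1.8130 + 0.9476 = 2.7606 bits
  H(X,Y) = 2.7605 bits
✓ Chain rule verified (Δ = 0.0001 is 4-dp rounding noise: each of the three values was rounded independently).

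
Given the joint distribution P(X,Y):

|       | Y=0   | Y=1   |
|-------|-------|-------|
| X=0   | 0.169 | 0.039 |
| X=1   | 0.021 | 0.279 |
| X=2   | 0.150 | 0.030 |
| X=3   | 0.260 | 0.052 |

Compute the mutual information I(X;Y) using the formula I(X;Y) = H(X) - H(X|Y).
0.3966 bits

I(X;Y) = H(X) - H(X|Y)

Marginal of X (row sums):
  P(X=0) = 0.169 + 0.039 = 0.208
  P(X=1) = 0.021 + 0.279 = 0.300
  P(X=2) = 0.150 + 0.030 = 0.180
  P(X=3) = 0.260 + 0.052 = 0.312
H(X) = -[0.208·log₂(0.208) + 0.300·log₂(0.300) + 0.180·log₂(0.180) + 0.312·log₂(0.312)]
  = 0.4712 + 0.5211 + 0.4453 + 0.5243 = 1.9619 bits

Marginal of Y (column sums):
  P(Y=0) = 0.169 + 0.021 + 0.150 + 0.260 = 0.600
  P(Y=1) = 0.039 + 0.279 + 0.030 + 0.052 = 0.400
H(X|Y) = Σ_y P(y)·H(X|Y=y):
  Y=0: P(Y=0) = 0.600, P(X|Y=0) = (169/600, 7/200, 1/4, 13/30) → H(X|Y=0) = 1.7069
  Y=1: P(Y=1) = 0.400, P(X|Y=1) = (39/400, 279/400, 3/40, 13/100) → H(X|Y=1) = 1.3529
H(X|Y) = 0.600·1.7069 + 0.400·1.3529 = 1.5653 bits

I(X;Y) = H(X) - H(X|Y) = 1.9619 - 1.5653 = 0.3966 bits

Cross-check via I(X;Y) = H(X) + H(Y) - H(X,Y): computing H(Y) from the column sums and H(X,Y) from the 8 cells in the same way gives H(Y) = 0.9710 bits and H(X,Y) = 2.5363 bits, so
I(X;Y) = 1.9619 + 0.9710 - 2.5363 = 0.3966 bits ✓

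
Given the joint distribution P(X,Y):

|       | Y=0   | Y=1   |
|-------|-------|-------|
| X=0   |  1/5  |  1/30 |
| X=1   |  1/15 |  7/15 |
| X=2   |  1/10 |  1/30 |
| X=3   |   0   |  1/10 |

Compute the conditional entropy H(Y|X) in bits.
0.5361 bits

H(Y|X) = H(X,Y) - H(X)

H(X,Y) = -Σ_{x,y} P(x,y) log₂ P(x,y). Per-cell terms -P(x,y)·log₂P(x,y):
  X=0: 0.46439, 0.16356
  X=1: 0.26046, 0.51312
  X=2: 0.33219, 0.16356
  X=3: 0.00000, 0.33219
  (cells with P = 0 contribute 0)
Sum of the 8 terms: H(X,Y) = 2.22947 bits

Marginal of X (row sums):
  P(X=0) = 1/5 + 1/30 = 7/30
  P(X=1) = 1/15 + 7/15 = 8/15
  P(X=2) = 1/10 + 1/30 = 2/15
  P(X=3) = 0 + 1/10 = 1/10
H(X) = -[(7/30)·log₂(7/30) + (8/15)·log₂(8/15) + (2/15)·log₂(2/15) + (1/10)·log₂(1/10)]
  = 0.48989 + 0.48367 + 0.38759 + 0.33219 = 1.69334 bits

H(Y|X) = H(X,Y) - H(X) = 2.22947 - 1.69334 = 0.5361 bits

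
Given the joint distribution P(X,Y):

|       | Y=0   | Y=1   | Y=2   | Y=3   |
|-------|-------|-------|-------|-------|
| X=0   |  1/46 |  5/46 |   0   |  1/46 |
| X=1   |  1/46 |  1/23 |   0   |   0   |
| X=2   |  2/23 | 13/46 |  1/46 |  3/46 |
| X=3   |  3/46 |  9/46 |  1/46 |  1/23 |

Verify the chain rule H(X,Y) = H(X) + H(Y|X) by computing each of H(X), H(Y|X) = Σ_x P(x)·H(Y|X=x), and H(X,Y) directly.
H(X) = 1.7138 bits, H(Y|X) = 1.4238 bits, H(X,Y) = 3.1376 bits

Marginal of X (row sums):
  P(X=0) = 1/46 + 5/46 + 0 + 1/46 = 7/46
  P(X=1) = 1/46 + 1/23 + 0 + 0 = 3/46
  P(X=2) = 2/23 + 13/46 + 1/46 + 3/46 = 21/46
  P(X=3) = 3/46 + 9/46 + 1/46 + 1/23 = 15/46
H(X) = -[(7/46)·log₂(7/46) + (3/46)·log₂(3/46) + (21/46)·log₂(21/46) + (15/46)·log₂(15/46)]
  = 0.41334 + 0.25687 + 0.51644 + 0.52718 = 1.7138 bits

H(Y|X) = Σ_x P(x)·H(Y|X=x):
  X=0: P(X=0) = 7/46, P(Y|X=0) = (1/7, 5/7, 0, 1/7) → H(Y|X=0) = 1.14883
  X=1: P(X=1) = 3/46, P(Y|X=1) = (1/3, 2/3, 0, 0) → H(Y|X=1) = 0.91830
  X=2: P(X=2) = 21/46, P(Y|X=2) = (4/21, 13/21, 1/21, 1/7) → H(Y|X=2) = 1.49419
  X=3: P(X=3) = 15/46, P(Y|X=3) = (1/5, 3/5, 1/15, 2/15) → H(Y|X=3) = 1.55461
H(Y|X) = (7/46)·1.14883 + (3/46)·0.91830 + (21/46)·1.49419 + (15/46)·1.55461 = 1.4238 bits

H(X,Y) = -Σ_{x,y} P(x,y) log₂ P(x,y). Per-cell terms -P(x,y)·log₂P(x,y):
  X=0: 0.12008, 0.34800, 0.00000, 0.12008
  X=1: 0.12008, 0.19668, 0.00000, 0.00000
  X=2: 0.30640, 0.51523, 0.12008, 0.25687
  X=3: 0.25687, 0.46049, 0.12008, 0.19668
  (cells with P = 0 contribute 0)
Sum of the 16 terms: H(X,Y) = 3.1376 bits

Chain rule check:
  H(X) + H(Y|X) = 1.7138 + 1.4238 = 3.1376 bits
  H(X,Y) = 3.1376 bits
✓ Chain rule verified.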